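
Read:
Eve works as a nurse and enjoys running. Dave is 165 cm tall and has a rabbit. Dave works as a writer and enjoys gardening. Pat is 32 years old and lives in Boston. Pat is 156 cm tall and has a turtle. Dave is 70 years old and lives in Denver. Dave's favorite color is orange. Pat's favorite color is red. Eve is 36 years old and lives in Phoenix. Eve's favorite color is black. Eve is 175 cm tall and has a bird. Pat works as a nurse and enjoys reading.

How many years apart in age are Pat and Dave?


32 vs 70, diff = 38

38


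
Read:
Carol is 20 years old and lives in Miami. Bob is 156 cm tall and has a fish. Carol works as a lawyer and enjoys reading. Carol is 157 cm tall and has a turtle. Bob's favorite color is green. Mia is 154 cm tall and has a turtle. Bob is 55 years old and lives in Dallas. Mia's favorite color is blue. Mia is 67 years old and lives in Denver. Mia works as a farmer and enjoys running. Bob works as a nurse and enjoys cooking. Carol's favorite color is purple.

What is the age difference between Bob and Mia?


|55 - 67| = 12

12


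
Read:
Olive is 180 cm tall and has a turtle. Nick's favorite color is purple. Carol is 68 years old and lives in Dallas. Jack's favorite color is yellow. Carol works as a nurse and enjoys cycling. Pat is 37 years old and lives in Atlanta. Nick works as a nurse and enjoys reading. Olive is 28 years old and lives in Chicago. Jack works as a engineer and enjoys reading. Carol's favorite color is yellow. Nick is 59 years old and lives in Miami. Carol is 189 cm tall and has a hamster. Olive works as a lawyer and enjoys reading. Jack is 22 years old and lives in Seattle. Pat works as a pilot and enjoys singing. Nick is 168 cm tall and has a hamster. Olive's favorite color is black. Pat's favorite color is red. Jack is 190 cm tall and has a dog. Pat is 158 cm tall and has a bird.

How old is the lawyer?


The lawyer is Olive, age 28

28


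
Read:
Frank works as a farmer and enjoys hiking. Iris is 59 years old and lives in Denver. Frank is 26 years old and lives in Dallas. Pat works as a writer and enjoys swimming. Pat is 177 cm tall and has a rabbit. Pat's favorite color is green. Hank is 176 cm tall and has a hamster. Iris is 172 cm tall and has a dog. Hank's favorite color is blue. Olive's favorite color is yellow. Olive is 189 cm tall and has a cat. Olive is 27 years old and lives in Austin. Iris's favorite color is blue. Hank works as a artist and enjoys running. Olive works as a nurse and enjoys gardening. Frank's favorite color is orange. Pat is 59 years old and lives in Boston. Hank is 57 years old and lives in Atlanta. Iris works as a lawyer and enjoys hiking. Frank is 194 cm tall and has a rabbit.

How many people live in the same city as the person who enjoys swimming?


Person with hobby swimming is Pat, city Boston. Count = 1

1


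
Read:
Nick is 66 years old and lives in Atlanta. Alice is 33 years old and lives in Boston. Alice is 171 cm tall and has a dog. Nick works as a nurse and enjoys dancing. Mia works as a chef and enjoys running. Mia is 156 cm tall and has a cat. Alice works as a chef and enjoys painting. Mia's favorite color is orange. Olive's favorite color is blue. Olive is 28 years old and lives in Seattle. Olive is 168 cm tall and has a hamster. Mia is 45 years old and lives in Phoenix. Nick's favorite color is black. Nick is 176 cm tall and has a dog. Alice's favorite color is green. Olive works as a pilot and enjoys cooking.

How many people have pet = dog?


Count: 2

2


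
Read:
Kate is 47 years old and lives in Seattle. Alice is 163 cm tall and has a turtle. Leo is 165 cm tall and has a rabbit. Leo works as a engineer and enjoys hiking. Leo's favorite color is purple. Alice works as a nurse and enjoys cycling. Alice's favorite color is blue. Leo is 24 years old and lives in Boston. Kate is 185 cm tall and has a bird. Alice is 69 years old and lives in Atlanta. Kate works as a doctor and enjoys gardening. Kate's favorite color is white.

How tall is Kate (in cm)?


Kate is 185 cm tall

185


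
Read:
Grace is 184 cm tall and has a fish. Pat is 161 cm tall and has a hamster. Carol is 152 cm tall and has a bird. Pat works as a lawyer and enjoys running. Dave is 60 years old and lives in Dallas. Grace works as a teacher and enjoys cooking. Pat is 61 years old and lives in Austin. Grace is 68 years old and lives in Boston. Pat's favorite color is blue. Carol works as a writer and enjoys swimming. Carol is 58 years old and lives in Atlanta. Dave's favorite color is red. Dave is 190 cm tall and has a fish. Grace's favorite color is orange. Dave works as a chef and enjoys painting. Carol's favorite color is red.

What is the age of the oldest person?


Oldest: Grace at 68

68


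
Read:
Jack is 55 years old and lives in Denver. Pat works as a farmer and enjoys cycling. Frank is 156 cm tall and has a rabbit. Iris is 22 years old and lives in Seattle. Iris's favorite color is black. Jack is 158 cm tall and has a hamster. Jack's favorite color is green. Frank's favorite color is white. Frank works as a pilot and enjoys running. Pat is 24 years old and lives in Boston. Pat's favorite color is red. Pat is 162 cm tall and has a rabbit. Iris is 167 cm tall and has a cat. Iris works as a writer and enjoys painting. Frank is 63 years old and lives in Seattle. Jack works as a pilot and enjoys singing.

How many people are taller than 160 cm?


Taller than 160: 2

2


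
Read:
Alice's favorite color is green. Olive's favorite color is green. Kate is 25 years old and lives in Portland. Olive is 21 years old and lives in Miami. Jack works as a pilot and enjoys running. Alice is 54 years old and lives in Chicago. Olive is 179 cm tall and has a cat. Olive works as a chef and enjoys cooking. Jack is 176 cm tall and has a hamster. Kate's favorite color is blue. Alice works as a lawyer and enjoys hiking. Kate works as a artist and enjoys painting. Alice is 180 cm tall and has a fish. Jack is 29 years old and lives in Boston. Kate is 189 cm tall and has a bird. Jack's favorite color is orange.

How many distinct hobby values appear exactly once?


Unique hobby values: 4

4


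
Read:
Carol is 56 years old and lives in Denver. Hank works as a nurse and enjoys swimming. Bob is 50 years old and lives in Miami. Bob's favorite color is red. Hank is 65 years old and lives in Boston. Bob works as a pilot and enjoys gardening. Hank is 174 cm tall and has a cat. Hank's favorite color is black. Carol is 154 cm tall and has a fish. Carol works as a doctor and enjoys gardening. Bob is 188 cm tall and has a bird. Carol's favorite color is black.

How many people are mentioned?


People: Carol, Hank, Bob. Count = 3

3


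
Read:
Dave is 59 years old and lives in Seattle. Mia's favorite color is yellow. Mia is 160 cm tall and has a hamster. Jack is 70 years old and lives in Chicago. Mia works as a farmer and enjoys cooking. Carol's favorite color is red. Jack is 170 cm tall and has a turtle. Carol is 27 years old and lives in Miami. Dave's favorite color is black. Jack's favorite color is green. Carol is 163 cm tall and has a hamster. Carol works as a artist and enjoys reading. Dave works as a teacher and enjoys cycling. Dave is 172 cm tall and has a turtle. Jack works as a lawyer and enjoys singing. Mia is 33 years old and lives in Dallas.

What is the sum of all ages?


70+59+33+27 = 189

189


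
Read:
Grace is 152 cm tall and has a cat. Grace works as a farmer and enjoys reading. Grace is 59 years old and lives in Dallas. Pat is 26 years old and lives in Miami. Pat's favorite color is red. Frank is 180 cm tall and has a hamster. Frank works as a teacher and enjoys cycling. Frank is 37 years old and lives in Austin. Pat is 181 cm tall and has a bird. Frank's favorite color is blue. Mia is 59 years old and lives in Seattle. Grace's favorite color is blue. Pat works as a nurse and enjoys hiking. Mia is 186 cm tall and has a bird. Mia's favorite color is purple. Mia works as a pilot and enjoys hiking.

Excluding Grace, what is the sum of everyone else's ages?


Sum (excluding Grace): 122

122


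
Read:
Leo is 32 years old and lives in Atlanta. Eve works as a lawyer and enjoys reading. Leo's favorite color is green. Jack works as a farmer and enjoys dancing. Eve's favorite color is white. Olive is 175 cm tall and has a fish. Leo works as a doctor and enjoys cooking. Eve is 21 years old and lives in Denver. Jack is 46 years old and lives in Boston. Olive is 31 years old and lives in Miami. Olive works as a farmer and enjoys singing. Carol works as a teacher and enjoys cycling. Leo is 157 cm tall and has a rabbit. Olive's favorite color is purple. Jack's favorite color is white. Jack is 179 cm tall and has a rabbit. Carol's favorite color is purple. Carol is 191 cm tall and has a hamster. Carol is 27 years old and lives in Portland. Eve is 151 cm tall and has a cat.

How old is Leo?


Leo is 32 years old

32


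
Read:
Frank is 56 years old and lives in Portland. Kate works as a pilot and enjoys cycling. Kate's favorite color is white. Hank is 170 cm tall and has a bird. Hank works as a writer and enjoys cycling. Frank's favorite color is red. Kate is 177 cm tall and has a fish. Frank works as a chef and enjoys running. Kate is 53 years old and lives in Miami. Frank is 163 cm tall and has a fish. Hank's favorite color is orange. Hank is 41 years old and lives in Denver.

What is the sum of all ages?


41+56+53 = 150

150


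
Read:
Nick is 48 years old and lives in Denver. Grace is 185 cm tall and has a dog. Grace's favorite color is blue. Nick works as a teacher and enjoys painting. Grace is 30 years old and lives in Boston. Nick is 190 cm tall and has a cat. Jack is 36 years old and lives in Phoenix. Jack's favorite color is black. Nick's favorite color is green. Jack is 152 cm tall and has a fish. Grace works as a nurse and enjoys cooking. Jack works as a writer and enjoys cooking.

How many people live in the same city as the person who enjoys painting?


Person with hobby painting is Nick, city Denver. Count = 1

1


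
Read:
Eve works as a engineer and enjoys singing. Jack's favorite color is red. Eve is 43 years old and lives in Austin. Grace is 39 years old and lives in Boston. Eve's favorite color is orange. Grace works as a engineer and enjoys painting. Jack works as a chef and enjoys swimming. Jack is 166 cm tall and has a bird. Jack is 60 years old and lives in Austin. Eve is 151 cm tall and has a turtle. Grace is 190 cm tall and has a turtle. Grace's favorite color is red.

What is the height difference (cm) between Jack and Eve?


|166 - 151| = 15

15


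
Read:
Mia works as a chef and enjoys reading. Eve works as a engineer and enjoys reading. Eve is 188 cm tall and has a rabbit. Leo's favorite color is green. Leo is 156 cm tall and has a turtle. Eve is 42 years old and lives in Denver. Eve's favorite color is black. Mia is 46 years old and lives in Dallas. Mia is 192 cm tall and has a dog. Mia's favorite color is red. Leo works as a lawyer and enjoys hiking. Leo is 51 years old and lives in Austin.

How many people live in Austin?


Count in Austin: 1

1


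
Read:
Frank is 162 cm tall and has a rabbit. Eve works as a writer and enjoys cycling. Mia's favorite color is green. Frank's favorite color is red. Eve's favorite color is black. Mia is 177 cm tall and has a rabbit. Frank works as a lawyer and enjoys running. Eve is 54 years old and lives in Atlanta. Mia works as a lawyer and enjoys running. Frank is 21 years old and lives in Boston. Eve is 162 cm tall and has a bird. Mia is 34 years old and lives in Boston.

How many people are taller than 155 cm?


Taller than 155: 3

3


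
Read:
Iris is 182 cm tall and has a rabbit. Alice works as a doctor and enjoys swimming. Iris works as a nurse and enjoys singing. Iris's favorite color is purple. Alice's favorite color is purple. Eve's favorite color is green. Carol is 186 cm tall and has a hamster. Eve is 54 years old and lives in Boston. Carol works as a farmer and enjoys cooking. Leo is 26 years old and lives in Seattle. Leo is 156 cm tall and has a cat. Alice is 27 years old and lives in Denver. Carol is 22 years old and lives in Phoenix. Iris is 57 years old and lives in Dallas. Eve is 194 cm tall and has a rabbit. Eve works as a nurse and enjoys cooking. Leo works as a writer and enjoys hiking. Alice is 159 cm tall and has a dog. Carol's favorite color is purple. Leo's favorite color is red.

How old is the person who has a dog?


Person with dog is Alice, age 27

27


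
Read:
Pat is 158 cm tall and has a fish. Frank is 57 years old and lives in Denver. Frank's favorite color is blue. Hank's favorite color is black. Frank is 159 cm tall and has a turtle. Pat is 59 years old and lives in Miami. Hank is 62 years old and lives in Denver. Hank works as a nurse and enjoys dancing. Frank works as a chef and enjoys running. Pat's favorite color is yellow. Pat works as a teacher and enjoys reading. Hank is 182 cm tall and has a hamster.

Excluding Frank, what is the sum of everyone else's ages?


Sum (excluding Frank): 121

121


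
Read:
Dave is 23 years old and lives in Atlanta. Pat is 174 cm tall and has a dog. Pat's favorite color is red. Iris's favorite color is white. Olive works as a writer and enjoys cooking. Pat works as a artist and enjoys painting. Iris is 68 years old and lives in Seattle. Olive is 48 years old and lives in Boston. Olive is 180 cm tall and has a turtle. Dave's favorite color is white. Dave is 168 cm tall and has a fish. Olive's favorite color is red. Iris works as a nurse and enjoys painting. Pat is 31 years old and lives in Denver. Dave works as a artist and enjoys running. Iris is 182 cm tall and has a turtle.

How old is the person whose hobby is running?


Person with hobby=running is Dave, age 23

23


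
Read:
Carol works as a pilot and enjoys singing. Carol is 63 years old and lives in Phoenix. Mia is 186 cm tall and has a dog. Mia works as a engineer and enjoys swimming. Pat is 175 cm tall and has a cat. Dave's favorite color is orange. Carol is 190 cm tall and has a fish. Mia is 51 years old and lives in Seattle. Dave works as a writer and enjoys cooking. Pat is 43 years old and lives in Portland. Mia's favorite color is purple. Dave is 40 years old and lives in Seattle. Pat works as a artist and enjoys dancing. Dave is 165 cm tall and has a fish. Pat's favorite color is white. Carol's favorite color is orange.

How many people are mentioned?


People: Carol, Pat, Dave, Mia. Count = 4

4


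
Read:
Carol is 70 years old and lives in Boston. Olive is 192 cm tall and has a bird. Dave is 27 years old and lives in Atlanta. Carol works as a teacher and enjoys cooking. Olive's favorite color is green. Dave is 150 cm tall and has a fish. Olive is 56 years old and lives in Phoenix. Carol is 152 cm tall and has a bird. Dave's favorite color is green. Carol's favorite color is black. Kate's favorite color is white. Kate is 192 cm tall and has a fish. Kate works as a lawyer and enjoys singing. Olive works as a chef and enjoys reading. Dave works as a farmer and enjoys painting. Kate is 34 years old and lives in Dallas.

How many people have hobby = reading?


Count: 1

1


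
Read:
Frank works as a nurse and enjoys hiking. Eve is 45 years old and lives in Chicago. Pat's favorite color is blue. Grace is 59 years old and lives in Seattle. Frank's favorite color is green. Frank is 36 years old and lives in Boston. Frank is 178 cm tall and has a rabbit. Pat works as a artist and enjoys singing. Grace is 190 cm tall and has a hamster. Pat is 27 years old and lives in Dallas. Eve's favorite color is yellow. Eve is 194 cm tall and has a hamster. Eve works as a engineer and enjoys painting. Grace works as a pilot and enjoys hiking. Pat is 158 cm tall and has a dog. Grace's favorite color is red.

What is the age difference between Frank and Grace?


|36 - 59| = 23

23


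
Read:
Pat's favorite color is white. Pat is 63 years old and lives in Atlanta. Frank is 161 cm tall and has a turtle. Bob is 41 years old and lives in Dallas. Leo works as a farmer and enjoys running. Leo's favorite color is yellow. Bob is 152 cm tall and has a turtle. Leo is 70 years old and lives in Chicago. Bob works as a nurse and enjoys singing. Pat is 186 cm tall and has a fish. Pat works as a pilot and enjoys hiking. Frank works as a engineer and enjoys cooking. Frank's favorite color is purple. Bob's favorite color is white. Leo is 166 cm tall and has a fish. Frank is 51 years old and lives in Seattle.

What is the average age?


Sum=225, n=4, avg=56.25

56.25


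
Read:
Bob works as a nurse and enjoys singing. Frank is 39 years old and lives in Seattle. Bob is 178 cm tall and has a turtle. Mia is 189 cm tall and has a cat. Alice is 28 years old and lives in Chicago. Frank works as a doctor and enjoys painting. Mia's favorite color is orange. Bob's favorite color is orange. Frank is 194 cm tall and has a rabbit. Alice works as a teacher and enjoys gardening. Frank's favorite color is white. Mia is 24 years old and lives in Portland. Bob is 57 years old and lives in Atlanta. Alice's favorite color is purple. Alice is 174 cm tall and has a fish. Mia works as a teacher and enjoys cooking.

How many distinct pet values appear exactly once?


Unique pet values: 4

4


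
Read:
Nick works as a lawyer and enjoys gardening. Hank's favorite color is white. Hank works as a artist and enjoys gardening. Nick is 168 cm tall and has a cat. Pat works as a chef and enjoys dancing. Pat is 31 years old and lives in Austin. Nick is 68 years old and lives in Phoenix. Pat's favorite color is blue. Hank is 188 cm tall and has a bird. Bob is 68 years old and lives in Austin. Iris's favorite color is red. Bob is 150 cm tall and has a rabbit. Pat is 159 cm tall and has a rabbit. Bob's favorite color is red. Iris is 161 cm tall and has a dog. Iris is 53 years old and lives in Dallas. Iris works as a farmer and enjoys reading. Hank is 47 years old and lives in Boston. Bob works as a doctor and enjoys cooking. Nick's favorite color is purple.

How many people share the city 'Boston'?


Count: 1

1


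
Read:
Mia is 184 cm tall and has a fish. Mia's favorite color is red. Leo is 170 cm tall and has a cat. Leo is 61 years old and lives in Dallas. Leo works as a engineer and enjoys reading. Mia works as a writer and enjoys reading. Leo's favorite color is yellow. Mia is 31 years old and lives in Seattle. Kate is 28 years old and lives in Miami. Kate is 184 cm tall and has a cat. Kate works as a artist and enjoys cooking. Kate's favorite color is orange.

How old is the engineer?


The engineer is Leo, age 61

61


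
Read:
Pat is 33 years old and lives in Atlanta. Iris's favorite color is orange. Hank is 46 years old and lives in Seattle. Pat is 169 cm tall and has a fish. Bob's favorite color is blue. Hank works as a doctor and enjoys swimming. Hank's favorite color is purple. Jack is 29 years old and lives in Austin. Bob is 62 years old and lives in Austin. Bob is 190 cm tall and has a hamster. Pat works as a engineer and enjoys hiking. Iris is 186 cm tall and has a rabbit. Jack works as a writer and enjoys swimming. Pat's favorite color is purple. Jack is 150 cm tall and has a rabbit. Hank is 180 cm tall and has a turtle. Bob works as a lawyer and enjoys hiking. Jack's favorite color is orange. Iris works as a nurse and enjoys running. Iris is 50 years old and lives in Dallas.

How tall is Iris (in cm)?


Iris is 186 cm tall

186


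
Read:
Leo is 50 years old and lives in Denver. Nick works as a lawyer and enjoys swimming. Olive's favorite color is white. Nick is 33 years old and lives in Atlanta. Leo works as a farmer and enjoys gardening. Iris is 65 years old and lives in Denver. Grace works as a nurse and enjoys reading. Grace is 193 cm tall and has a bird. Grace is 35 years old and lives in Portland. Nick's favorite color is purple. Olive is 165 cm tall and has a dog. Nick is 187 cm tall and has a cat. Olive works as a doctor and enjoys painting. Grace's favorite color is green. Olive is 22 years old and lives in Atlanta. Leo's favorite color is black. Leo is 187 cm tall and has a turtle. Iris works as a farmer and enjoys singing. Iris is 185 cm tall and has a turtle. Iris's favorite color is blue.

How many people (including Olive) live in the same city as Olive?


Olive lives in Atlanta. Count = 2

2


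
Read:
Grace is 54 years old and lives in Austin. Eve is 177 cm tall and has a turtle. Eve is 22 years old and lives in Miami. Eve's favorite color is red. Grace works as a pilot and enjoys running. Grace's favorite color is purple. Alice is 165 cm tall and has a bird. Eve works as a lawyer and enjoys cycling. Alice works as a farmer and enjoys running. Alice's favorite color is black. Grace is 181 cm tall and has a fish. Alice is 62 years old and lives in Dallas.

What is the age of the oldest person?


Oldest: Alice at 62

62


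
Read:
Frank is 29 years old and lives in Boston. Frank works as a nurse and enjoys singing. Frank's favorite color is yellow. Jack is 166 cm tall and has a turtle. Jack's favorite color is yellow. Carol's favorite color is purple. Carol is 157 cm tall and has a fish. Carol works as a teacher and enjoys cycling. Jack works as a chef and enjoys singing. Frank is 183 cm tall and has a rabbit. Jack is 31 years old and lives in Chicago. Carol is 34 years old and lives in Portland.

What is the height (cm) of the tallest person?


Tallest: Frank at 183 cm

183


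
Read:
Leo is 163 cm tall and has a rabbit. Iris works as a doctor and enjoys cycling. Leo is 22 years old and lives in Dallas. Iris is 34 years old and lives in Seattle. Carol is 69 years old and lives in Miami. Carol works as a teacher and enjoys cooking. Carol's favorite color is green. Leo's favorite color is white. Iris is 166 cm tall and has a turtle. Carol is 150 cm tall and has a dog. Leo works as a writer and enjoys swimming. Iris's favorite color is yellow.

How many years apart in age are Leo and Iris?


22 vs 34, diff = 12

12


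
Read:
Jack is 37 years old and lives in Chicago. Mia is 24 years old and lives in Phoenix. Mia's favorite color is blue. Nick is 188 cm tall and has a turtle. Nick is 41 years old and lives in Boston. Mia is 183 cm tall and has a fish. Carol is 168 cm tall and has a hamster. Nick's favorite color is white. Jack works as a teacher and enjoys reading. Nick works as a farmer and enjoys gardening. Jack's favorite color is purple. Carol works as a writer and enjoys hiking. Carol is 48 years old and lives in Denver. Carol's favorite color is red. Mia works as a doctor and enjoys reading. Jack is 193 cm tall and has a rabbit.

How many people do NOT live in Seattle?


Not in Seattle: 4

4


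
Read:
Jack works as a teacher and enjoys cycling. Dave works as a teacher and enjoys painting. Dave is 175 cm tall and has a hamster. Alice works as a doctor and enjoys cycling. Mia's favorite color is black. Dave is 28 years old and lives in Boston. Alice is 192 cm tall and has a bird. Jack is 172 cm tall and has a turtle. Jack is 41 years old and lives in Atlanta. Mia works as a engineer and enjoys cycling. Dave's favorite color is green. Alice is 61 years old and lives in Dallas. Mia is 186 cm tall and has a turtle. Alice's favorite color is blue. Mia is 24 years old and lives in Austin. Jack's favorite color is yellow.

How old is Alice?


Alice is 61 years old

61


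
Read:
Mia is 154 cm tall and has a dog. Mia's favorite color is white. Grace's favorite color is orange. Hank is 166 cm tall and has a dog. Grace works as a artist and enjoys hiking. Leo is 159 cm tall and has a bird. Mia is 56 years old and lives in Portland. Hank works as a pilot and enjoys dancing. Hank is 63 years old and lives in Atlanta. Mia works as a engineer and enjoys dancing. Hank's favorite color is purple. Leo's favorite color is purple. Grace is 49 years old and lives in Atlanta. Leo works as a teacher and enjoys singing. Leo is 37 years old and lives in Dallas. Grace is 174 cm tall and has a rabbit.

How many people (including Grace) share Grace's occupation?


Grace is a artist. Count = 1

1


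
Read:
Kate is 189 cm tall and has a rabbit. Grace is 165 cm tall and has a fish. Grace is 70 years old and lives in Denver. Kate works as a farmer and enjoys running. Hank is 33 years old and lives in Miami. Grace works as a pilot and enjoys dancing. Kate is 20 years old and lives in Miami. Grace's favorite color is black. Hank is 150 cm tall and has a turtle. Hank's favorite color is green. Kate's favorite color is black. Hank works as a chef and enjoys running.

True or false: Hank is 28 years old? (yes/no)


Hank is actually 33. no

no


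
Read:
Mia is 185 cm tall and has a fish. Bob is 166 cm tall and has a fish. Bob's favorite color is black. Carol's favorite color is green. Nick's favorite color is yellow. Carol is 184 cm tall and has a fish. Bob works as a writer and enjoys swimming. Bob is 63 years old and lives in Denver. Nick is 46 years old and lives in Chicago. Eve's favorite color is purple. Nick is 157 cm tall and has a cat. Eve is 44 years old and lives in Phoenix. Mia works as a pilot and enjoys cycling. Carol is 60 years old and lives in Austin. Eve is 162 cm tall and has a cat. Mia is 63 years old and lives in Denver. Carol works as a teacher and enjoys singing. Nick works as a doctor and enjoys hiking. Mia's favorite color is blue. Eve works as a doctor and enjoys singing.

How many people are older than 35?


Filter: 5

5


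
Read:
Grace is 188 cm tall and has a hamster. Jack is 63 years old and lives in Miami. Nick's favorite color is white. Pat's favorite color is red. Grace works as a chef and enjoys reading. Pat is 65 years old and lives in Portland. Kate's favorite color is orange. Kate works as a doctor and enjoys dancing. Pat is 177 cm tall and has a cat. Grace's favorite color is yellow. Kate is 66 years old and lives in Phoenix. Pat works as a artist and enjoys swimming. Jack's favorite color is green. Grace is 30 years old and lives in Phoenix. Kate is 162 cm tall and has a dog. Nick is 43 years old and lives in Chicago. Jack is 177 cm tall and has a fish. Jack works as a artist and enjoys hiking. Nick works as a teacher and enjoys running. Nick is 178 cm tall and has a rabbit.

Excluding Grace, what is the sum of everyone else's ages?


Sum (excluding Grace): 237

237


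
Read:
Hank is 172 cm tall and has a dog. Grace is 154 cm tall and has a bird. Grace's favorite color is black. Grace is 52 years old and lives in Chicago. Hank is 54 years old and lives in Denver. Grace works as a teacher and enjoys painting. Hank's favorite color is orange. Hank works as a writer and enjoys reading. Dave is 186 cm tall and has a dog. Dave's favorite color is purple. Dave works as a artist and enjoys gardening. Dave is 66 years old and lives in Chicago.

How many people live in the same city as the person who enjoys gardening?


Person with hobby gardening is Dave, city Chicago. Count = 2

2


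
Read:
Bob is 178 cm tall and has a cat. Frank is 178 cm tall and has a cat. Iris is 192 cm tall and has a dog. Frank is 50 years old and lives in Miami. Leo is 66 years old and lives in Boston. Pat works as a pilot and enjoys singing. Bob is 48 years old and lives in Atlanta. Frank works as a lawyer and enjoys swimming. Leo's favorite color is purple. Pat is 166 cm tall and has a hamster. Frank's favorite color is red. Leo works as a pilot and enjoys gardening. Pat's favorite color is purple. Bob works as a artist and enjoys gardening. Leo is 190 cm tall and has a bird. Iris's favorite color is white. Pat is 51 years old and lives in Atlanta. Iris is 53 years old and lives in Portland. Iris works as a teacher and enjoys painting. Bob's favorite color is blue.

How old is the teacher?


The teacher is Iris, age 53

53


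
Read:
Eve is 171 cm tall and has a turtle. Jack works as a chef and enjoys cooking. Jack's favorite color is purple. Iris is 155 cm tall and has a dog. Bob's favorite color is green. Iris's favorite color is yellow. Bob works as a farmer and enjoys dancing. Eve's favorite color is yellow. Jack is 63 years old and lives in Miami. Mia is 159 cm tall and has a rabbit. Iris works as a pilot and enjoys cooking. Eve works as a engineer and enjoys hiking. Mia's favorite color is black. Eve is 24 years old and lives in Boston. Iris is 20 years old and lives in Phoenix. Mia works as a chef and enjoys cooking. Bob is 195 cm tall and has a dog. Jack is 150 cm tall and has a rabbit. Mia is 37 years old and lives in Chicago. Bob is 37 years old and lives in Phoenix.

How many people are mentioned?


People: Jack, Bob, Iris, Eve, Mia. Count = 5

5


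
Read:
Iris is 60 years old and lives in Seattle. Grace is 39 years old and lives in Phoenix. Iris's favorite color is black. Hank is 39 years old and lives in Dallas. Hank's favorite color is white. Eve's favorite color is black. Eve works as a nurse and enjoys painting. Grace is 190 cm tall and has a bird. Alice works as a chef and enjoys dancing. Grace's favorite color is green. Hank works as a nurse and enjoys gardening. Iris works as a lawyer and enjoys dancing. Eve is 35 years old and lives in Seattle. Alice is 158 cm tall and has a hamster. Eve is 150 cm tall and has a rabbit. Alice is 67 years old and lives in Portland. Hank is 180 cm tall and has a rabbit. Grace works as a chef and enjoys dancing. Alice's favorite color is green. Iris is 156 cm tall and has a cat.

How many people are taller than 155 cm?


Taller than 155: 4

4


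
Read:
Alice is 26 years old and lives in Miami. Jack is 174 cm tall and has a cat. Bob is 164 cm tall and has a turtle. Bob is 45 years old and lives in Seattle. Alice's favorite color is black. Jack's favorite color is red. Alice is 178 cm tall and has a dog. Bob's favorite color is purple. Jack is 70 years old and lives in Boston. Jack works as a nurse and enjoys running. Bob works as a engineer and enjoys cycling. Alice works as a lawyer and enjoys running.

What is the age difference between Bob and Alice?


|45 - 26| = 19

19


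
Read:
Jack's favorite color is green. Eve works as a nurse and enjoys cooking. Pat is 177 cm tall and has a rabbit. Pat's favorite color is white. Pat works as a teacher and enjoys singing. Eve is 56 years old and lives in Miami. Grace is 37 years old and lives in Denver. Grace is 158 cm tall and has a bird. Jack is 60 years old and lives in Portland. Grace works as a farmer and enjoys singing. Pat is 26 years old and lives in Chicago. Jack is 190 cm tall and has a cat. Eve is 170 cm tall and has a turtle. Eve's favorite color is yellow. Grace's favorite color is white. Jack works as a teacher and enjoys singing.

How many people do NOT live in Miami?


Not in Miami: 3

3


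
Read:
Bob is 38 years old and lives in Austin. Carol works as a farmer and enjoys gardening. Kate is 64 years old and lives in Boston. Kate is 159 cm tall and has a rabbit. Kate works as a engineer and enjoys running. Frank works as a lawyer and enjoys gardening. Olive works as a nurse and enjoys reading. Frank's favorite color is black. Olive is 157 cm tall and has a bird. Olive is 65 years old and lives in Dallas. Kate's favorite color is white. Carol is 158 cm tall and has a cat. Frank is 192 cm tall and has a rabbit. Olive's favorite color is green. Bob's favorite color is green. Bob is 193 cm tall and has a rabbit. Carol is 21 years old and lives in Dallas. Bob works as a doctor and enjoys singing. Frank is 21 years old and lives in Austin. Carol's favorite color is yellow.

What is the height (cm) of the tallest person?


Tallest: Bob at 193 cm

193


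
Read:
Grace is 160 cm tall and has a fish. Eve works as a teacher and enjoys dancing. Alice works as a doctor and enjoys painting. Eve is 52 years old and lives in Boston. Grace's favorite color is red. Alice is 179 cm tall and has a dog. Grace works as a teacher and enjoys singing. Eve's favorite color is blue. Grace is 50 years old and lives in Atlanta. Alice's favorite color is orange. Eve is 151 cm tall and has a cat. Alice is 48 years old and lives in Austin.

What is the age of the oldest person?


Oldest: Eve at 52

52


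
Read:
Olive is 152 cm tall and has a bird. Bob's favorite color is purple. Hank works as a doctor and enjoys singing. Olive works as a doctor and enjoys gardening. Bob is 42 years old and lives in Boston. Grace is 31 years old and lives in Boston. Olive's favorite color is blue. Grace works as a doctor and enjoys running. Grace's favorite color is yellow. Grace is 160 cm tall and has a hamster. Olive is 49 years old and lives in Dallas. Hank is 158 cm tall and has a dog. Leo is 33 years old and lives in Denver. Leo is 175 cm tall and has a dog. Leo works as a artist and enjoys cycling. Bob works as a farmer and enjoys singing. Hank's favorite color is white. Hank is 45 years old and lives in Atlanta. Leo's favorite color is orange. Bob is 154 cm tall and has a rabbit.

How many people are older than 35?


Filter: 3

3


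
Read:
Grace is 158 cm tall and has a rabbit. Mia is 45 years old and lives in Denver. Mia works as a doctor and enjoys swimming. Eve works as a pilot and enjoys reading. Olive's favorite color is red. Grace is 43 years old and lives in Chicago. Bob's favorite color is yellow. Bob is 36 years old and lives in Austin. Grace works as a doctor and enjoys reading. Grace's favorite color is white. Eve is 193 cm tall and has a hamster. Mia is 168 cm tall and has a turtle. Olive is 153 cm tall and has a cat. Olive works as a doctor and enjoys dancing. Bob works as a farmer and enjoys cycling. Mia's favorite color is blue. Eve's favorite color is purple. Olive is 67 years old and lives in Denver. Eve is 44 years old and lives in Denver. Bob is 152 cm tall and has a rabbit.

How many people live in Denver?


Count in Denver: 3

3


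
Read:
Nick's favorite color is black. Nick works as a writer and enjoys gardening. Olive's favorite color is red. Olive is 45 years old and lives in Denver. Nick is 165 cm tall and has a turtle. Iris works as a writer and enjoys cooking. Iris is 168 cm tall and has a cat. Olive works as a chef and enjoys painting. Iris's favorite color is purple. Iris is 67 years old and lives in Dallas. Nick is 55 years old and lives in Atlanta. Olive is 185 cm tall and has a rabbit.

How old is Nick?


Nick is 55 years old

55


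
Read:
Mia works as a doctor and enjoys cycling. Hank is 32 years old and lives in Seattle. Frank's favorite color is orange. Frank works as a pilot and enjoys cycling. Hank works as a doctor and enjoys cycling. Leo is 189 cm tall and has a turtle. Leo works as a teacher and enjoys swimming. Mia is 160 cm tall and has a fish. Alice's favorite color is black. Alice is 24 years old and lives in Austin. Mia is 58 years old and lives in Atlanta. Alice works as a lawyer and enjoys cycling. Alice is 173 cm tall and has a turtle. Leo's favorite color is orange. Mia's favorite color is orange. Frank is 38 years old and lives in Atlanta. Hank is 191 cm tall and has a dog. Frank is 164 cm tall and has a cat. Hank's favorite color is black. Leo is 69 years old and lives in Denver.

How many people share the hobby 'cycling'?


Count: 4

4


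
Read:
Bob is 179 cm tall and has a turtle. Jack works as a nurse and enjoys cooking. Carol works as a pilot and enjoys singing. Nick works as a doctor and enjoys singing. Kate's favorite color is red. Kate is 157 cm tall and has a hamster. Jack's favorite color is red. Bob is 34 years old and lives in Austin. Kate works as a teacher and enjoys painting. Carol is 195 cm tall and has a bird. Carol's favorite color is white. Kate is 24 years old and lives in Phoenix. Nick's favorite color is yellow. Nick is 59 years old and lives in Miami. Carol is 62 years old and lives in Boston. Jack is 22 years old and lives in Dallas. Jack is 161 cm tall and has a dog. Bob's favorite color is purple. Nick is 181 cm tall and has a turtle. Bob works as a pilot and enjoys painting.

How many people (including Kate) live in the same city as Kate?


Kate lives in Phoenix. Count = 1

1


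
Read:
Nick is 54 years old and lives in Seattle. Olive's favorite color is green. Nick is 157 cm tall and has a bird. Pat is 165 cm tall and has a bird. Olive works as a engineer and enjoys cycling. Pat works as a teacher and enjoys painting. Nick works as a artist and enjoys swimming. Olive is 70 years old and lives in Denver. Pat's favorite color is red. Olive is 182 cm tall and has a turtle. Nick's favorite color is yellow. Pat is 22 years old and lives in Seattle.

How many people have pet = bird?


Count: 2

2


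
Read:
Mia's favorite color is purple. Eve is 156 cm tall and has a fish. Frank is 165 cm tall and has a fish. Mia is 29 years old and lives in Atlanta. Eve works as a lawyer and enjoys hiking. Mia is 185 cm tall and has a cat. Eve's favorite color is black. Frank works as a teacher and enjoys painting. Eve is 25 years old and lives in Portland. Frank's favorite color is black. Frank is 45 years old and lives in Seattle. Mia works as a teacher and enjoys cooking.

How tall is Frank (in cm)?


Frank is 165 cm tall

165


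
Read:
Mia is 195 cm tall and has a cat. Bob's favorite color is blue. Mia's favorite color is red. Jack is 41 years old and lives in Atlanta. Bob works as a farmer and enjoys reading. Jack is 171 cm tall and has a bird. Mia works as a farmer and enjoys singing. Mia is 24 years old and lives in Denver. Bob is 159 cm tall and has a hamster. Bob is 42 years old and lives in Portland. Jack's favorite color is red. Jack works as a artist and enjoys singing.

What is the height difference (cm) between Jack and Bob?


|171 - 159| = 12

12


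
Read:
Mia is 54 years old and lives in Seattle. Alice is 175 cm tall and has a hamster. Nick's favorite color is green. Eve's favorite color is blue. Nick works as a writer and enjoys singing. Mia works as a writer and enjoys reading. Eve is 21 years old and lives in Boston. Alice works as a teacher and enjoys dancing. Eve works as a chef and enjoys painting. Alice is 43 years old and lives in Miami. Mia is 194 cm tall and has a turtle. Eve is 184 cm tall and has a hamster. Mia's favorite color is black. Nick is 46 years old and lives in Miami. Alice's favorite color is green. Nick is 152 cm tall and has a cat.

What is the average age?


Sum=164, n=4, avg=41

41


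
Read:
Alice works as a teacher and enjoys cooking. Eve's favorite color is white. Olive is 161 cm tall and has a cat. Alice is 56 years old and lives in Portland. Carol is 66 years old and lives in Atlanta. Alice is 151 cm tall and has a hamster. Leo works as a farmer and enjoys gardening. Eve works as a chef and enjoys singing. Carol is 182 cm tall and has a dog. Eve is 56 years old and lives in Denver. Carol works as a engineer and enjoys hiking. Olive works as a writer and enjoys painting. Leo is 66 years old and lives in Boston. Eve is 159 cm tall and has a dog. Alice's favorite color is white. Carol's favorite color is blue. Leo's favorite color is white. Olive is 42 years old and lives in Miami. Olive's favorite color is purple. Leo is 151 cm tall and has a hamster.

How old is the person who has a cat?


Person with cat is Olive, age 42

42


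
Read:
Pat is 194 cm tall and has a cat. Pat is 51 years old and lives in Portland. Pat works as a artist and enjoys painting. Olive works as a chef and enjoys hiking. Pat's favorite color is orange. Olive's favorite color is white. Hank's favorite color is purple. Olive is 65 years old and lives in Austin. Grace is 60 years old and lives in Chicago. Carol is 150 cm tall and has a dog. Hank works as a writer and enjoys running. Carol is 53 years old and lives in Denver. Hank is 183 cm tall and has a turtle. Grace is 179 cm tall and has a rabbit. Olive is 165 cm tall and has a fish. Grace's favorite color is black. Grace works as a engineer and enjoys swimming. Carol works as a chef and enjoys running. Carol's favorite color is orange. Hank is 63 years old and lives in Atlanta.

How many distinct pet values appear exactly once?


Unique pet values: 5

5


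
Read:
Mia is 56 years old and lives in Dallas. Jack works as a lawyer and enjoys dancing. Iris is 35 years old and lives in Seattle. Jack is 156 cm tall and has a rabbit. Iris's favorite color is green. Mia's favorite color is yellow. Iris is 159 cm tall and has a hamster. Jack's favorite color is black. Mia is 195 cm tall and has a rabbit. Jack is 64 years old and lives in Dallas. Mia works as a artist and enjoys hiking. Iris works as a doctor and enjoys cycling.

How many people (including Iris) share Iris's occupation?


Iris is a doctor. Count = 1

1
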